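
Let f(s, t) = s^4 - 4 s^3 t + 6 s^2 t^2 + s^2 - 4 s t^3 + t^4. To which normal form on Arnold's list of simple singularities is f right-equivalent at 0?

The Hessian of f at 0 has rank 1. Corank 1: A-series; mu = 3 gives A_3.

A_3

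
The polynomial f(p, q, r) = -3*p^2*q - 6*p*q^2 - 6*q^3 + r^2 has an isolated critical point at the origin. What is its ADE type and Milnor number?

The Hessian of f at 0 is [[0, 0, 0], [0, 0, 0], [0, 0, 2]] with rank 1, so corank 2. A Groebner basis of the Jacobian ideal J(f) in C{p,q,r} is {q^3, p^2 + 2*q^2, p*q + q^2, r}; counting standard monomials gives mu = 4. Corank 2; j^3 = -3*q*(p^2 + 2*p*q + 2*q^2) splits into three distinct lines over C (the quadratic factor has nonzero discriminant), so D_4.

Type D_4, Milnor number mu = 4.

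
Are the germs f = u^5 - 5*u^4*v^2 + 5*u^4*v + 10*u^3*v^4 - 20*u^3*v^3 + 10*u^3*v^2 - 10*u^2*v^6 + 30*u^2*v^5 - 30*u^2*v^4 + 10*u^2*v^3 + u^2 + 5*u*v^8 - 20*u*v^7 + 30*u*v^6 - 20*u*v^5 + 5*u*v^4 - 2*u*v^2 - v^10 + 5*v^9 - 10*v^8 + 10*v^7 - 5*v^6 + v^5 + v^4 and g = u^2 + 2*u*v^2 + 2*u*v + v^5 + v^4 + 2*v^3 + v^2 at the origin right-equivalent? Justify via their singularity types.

The Hessian of f at 0 has rank 1. Corank 1: A-series; mu = 4 gives A_4. The Hessian of g at 0 has rank 1. Corank 1: A-series; mu = 4 gives A_4. Both have type A_4, hence right-equivalent.

Yes.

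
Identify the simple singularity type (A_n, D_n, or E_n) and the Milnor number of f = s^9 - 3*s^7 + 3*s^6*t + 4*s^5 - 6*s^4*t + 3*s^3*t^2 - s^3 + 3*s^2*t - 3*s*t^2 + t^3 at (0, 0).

The Hessian of f at 0 has rank 0. Corank 2; j^3 = -(s - t)^3 is a perfect cube, so E-series; the 5-jet and mu = 8 give E_8.

Type E_{8}, Milnor number mu = 8.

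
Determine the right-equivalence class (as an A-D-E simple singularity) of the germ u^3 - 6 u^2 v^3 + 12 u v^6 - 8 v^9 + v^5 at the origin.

The Hessian of f at 0 has rank 0. Corank 2; j^3 = u^3 is a perfect cube, so E-series; the 5-jet and mu = 8 give E_8.

E_{8}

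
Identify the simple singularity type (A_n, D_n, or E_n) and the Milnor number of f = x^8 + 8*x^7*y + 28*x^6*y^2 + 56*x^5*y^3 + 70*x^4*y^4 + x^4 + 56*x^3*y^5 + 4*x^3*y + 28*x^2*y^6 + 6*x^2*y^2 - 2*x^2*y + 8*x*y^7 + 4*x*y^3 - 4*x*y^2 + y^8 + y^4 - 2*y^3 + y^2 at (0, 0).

Type A_{7}, Milnor number mu = 7.

The Hessian of f at 0 has rank 1. Corank 1: A-series; mu = 7 gives A_7.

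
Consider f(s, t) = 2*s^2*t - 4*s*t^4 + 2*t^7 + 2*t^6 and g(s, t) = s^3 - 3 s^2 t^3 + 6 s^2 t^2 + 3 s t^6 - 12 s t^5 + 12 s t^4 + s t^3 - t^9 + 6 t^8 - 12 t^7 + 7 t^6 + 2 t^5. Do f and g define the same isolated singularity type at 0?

No.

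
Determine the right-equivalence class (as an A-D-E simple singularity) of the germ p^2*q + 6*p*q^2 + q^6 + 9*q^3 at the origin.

D_{7}

The Hessian of f at 0 is [[0, 0], [0, 0]] with rank 0, so corank 2. A Groebner basis of the Jacobian ideal J(f) in C{p,q} is {p^2/6 + q^5 - 3*q^2/2, p^3 + 27*q^3, p*q + 3*q^2}; counting standard monomials gives mu = 7. Corank 2; j^3 = q*(p + 3*q)^2 has shape L^2 M (L != M), so D-series; mu = 7 gives D_7.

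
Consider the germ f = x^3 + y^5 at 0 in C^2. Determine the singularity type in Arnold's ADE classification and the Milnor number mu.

The Hessian of f at 0 is [[0, 0], [0, 0]] with rank 0, so corank 2. A Groebner basis of the Jacobian ideal J(f) in C{x,y} is {y^4, x^2}; counting standard monomials gives mu = 8. Corank 2; j^3 = x^3 is a perfect cube, so E-series; the 5-jet and mu = 8 give E_8.

Type E_{8}, Milnor number mu = 8.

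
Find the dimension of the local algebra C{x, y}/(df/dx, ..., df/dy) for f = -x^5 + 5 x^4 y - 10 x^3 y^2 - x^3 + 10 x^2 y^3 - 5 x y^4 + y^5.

8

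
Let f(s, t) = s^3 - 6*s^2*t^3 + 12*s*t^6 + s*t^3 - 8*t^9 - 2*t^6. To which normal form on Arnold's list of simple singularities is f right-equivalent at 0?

E_7

The Hessian of f at 0 has rank 0. Corank 2; j^3 = s^3 is a perfect cube, so E-series; the 4-jet and mu = 7 give E_7.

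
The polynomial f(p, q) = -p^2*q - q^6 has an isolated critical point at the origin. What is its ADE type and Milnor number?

The Hessian of f at 0 has rank 0. Corank 2; j^3 = -p^2*q has shape L^2 M (L != M), so D-series; mu = 7 gives D_7.

Type D7, Milnor number mu = 7.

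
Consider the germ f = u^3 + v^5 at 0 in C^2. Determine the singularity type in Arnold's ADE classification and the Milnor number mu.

The Hessian of f at 0 has rank 0. Corank 2; j^3 = u^3 is a perfect cube, so E-series; the 5-jet and mu = 8 give E_8.

Type E_{8}, Milnor number mu = 8.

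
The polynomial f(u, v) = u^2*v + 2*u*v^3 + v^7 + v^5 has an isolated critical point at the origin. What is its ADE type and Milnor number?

Type D_8, Milnor number mu = 8.

The Hessian of f at 0 has rank 0. Corank 2; j^3 = u^2*v has shape L^2 M (L != M), so D-series; mu = 8 gives D_8.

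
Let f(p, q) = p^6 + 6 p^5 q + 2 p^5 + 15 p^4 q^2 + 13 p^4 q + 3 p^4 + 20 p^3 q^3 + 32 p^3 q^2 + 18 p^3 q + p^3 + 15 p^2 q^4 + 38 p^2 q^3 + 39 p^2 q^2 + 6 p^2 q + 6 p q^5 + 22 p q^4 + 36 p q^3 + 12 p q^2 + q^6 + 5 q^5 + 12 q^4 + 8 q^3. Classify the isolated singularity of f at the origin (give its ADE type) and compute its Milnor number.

Type E_8, Milnor number mu = 8.

The Hessian of f at 0 has rank 0. Corank 2; j^3 = (p + 2*q)^3 is a perfect cube, so E-series; the 5-jet and mu = 8 give E_8.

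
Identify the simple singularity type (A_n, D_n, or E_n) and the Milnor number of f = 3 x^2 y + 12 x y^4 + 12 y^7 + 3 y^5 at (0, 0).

Type D_6, Milnor number mu = 6.

The Hessian of f at 0 has rank 0. Corank 2; j^3 = 3*x^2*y has shape L^2 M (L != M), so D-series; mu = 6 gives D_6.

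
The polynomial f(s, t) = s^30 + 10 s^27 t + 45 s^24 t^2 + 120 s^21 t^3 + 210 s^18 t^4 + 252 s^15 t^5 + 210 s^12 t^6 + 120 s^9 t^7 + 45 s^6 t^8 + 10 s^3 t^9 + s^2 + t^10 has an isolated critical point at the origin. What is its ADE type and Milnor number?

Type A_{9}, Milnor number mu = 9.

The Hessian of f at 0 has rank 1. Corank 1: A-series; mu = 9 gives A_9.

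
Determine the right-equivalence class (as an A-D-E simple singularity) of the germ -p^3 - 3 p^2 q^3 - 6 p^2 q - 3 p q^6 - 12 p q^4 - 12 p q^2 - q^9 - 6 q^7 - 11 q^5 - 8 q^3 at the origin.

The Hessian of f at 0 is [[0, 0], [0, 0]] with rank 0, so corank 2. A Groebner basis of the Jacobian ideal J(f) in C{p,q} is {p^2/2 + p*q^3 + 2*p*q + 2*q^2, q^4, p^3 - 12*p*q^2 - 16*q^3, p^2*q + 4*p*q^2 + 4*q^3}; counting standard monomials gives mu = 8. Corank 2; j^3 = -(p + 2*q)^3 is a perfect cube, so E-series; the 5-jet and mu = 8 give E_8.

E8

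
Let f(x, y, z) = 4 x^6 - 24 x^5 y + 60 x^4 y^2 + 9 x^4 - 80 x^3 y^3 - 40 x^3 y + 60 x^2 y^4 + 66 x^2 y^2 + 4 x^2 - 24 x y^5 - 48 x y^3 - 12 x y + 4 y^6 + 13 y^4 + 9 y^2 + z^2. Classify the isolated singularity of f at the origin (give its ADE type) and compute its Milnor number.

Type A_3, Milnor number mu = 3.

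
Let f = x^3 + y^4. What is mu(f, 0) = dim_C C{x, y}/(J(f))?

The Hessian of f at 0 has rank 0. Corank 2; j^3 = x^3 is a perfect cube, so E-series; the 4-jet and mu = 6 give E_6.

6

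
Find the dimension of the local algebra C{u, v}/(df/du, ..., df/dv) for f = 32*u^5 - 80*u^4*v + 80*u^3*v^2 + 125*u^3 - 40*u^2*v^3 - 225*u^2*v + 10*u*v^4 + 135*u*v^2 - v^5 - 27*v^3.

The Hessian of f at 0 is [[0, 0], [0, 0]] with rank 0, so corank 2. A Groebner basis of the Jacobian ideal J(f) in C{u,v} is {v^5, u*v^3 - 23*v^4/40, u^2 - 6*u*v/5 + 9*v^2/25}; counting standard monomials gives mu = 8. Corank 2; j^3 = (5*u - 3*v)^3 is a perfect cube, so E-series; the 5-jet and mu = 8 give E_8.

8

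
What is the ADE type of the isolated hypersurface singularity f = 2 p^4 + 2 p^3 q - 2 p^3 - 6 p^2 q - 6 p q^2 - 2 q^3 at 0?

E_7

The Hessian of f at 0 is [[0, 0], [0, 0]] with rank 0, so corank 2. A Groebner basis of the Jacobian ideal J(f) in C{p,q} is {3*p^2 + 6*p*q + q^4 + q^3 + 3*q^2, p^3 - 3*p^2 - 6*p*q - 3*q^2, p^2*q + 3*p^2 + 6*p*q + 3*q^2, -2*p^2 + p*q^2 - 4*p*q + q^3/3 - 2*q^2}; counting standard monomials gives mu = 7. Corank 2; j^3 = -2*(p + q)^3 is a perfect cube, so E-series; the 4-jet and mu = 7 give E_7.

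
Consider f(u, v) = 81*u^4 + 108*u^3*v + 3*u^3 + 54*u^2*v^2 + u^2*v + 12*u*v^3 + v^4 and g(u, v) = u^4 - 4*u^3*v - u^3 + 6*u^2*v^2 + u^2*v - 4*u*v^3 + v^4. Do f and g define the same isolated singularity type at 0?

Yes.

The Hessian of f at 0 has rank 0. Corank 2; j^3 = u^2*(3*u + v) has shape L^2 M (L != M), so D-series; mu = 5 gives D_5. The Hessian of g at 0 has rank 0. Corank 2; j^3 = -u^2*(u - v) has shape L^2 M (L != M), so D-series; mu = 5 gives D_5. Both have type D_5, hence right-equivalent.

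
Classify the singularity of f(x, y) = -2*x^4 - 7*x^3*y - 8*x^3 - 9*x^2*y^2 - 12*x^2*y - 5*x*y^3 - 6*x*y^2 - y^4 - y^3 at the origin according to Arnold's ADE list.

The Hessian of f at 0 is [[0, 0], [0, 0]] with rank 0, so corank 2. A Groebner basis of the Jacobian ideal J(f) in C{x,y} is {768*x^2 + 768*x*y + y^4 + 8*y^3 + 192*y^2, x^3 + 36*x^2 + 36*x*y + y^3/2 + 9*y^2, x^2*y - 40*x^2 - 40*x*y - 2*y^3/3 - 10*y^2, 32*x^2 + x*y^2 + 32*x*y + 5*y^3/6 + 8*y^2}; counting standard monomials gives mu = 7. Corank 2; j^3 = -(2*x + y)^3 is a perfect cube, so E-series; the 4-jet and mu = 7 give E_7.

E_{7}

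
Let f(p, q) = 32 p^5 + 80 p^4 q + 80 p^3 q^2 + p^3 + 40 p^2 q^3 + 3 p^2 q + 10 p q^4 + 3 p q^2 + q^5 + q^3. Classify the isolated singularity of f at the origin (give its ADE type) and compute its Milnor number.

Type E_{8}, Milnor number mu = 8.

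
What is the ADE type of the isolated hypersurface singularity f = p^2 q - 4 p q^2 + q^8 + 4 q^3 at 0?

D_9

The Hessian of f at 0 has rank 0. Corank 2; j^3 = q*(p - 2*q)^2 has shape L^2 M (L != M), so D-series; mu = 9 gives D_9.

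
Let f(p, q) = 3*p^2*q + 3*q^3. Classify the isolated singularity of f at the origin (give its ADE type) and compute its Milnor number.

Type D_4, Milnor number mu = 4.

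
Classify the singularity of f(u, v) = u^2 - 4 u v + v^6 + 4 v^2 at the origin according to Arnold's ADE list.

The Hessian of f at 0 is [[2, -4], [-4, 8]] with rank 1, so corank 1. A Groebner basis of the Jacobian ideal J(f) in C{u,v} is {v^5, u - 2*v}; counting standard monomials gives mu = 5. Corank 1: A-series; mu = 5 gives A_5.

A_{5}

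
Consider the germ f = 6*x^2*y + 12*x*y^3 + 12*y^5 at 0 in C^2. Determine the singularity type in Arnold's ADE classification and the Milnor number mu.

Type D_{6}, Milnor number mu = 6.

The Hessian of f at 0 has rank 0. Corank 2; j^3 = 6*x^2*y has shape L^2 M (L != M), so D-series; mu = 6 gives D_6.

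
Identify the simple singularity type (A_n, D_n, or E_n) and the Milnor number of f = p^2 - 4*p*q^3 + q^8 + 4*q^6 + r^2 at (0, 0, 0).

The Hessian of f at 0 has rank 2. Corank 1: A-series; mu = 7 gives A_7.

Type A_{7}, Milnor number mu = 7.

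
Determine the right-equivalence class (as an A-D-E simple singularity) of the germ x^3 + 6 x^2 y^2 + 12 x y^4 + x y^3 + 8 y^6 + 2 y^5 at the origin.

E_{7}

The Hessian of f at 0 is [[0, 0], [0, 0]] with rank 0, so corank 2. A Groebner basis of the Jacobian ideal J(f) in C{x,y} is {-x^2/4 + y^4 - y^3/12, x^3, x^2*y + x^2/12 + y^3/36, x^2/2 + x*y^2 + y^3/6}; counting standard monomials gives mu = 7. Corank 2; j^3 = x^3 is a perfect cube, so E-series; the 4-jet and mu = 7 give E_7.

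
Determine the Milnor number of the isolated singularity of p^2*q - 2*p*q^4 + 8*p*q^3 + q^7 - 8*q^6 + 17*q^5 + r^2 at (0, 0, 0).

6

The Hessian of f at 0 is [[0, 0, 0], [0, 0, 0], [0, 0, 2]] with rank 1, so corank 2. A Groebner basis of the Jacobian ideal J(f) in C{p,q,r} is {p^3, p^2*q, 4*p^2/11 + p*q^2, -p^2/44 + p*q/4 + q^3, r}; counting standard monomials gives mu = 6. Corank 2; j^3 = p^2*q has shape L^2 M (L != M), so D-series; mu = 6 gives D_6.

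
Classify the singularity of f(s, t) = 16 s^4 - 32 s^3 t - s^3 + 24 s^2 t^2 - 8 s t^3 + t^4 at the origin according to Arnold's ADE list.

The Hessian of f at 0 has rank 0. Corank 2; j^3 = -s^3 is a perfect cube, so E-series; the 4-jet and mu = 6 give E_6.

E6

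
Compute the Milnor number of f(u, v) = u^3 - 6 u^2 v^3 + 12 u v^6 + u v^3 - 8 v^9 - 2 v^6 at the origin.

7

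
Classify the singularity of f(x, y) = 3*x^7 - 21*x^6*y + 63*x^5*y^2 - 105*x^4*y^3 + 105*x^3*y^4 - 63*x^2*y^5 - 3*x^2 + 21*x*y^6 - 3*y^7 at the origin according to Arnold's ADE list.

A_6

The Hessian of f at 0 has rank 1. Corank 1: A-series; mu = 6 gives A_6.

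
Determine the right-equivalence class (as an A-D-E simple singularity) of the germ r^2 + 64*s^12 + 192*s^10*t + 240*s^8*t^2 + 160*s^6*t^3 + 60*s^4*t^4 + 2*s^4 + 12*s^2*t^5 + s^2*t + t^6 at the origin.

D_{7}

The Hessian of f at 0 has rank 1. Corank 2; j^3 = s^2*t has shape L^2 M (L != M), so D-series; mu = 7 gives D_7.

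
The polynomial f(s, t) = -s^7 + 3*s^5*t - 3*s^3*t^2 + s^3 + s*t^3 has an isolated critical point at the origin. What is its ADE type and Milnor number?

Type E7, Milnor number mu = 7.

The Hessian of f at 0 has rank 0. Corank 2; j^3 = s^3 is a perfect cube, so E-series; the 4-jet and mu = 7 give E_7.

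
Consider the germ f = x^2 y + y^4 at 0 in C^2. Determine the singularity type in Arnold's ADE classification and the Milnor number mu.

Type D_{5}, Milnor number mu = 5.

The Hessian of f at 0 has rank 0. Corank 2; j^3 = x^2*y has shape L^2 M (L != M), so D-series; mu = 5 gives D_5.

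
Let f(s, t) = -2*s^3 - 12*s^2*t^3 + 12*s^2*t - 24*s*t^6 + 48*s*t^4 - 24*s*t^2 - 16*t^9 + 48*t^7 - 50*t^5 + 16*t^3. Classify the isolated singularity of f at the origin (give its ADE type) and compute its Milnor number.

Type E_{8}, Milnor number mu = 8.

The Hessian of f at 0 has rank 0. Corank 2; j^3 = -2*(s - 2*t)^3 is a perfect cube, so E-series; the 5-jet and mu = 8 give E_8.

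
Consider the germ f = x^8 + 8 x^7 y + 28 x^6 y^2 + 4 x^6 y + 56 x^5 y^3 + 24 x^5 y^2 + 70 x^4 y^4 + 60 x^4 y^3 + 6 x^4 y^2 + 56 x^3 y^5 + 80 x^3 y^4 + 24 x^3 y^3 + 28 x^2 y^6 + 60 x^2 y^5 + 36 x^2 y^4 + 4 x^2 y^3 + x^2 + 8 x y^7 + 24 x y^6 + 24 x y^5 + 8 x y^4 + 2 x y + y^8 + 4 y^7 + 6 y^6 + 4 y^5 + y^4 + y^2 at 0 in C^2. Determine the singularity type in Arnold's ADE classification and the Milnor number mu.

Type A_3, Milnor number mu = 3.

The Hessian of f at 0 is [[2, 2], [2, 2]] with rank 1, so corank 1. A Groebner basis of the Jacobian ideal J(f) in C{x,y} is {y^3, x + y}; counting standard monomials gives mu = 3. Corank 1: A-series; mu = 3 gives A_3.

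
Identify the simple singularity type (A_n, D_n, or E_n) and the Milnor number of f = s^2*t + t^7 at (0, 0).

The Hessian of f at 0 is [[0, 0], [0, 0]] with rank 0, so corank 2. A Groebner basis of the Jacobian ideal J(f) in C{s,t} is {s^2/7 + t^6, s^3, s*t}; counting standard monomials gives mu = 8. Corank 2; j^3 = s^2*t has shape L^2 M (L != M), so D-series; mu = 8 gives D_8.

Type D_{8}, Milnor number mu = 8.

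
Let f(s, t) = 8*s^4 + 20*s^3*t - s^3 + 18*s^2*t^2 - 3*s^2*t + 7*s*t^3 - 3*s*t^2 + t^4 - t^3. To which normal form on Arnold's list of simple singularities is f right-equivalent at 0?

The Hessian of f at 0 has rank 0. Corank 2; j^3 = -(s + t)^3 is a perfect cube, so E-series; the 4-jet and mu = 7 give E_7.

E7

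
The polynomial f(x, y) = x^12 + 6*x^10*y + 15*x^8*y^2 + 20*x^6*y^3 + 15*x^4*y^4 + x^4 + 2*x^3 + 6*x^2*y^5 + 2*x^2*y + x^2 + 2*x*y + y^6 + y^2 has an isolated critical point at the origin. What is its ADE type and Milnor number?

The Hessian of f at 0 has rank 1. Corank 1: A-series; mu = 5 gives A_5.

Type A_{5}, Milnor number mu = 5.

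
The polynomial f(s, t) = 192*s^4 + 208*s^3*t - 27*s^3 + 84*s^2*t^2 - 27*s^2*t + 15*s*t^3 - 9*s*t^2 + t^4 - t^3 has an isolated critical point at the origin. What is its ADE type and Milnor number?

The Hessian of f at 0 is [[0, 0], [0, 0]] with rank 0, so corank 2. A Groebner basis of the Jacobian ideal J(f) in C{s,t} is {19683*s^2/16 + 6561*s*t/8 + t^4 + 27*t^3/16 + 2187*t^2/16, s^3 - 189*s^2/16 - 63*s*t/8 + t^3/48 - 21*t^2/16, s^2*t + 405*s^2/16 + 135*s*t/8 - 11*t^3/144 + 45*t^2/16, -81*s^2/2 + s*t^2 - 27*s*t + 5*t^3/18 - 9*t^2/2}; counting standard monomials gives mu = 7. Corank 2; j^3 = -(3*s + t)^3 is a perfect cube, so E-series; the 4-jet and mu = 7 give E_7.

Type E_{7}, Milnor number mu = 7.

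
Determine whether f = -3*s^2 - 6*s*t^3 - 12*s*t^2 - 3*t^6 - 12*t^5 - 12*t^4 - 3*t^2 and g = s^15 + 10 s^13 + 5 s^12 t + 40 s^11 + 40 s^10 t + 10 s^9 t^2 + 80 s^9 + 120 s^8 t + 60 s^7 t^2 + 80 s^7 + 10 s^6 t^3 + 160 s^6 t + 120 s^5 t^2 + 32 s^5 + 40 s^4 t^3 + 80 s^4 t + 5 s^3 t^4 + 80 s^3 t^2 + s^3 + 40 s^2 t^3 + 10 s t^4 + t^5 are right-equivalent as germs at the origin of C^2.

No.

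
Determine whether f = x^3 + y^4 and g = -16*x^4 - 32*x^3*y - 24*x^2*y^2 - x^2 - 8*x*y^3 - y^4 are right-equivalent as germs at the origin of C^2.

The Hessian of f at 0 has rank 0. Corank 2; j^3 = x^3 is a perfect cube, so E-series; the 4-jet and mu = 6 give E_6. The Hessian of g at 0 has rank 1. Corank 1: A-series; mu = 3 gives A_3. f is E_6 but g is A_3, hence not right-equivalent.

No.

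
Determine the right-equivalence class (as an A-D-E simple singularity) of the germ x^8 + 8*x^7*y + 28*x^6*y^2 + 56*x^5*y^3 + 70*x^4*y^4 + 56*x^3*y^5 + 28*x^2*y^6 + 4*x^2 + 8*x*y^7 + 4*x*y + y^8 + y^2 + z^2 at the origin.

The Hessian of f at 0 has rank 2. Corank 1: A-series; mu = 7 gives A_7.

A7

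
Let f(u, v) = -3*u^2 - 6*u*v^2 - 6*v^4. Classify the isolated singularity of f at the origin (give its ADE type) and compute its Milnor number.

Type A_{3}, Milnor number mu = 3.

The Hessian of f at 0 has rank 1. Corank 1: A-series; mu = 3 gives A_3.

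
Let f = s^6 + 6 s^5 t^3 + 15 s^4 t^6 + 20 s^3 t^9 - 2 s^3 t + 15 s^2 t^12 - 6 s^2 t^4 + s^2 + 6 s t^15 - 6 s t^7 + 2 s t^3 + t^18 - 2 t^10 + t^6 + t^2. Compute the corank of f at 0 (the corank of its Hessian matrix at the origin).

0

The Hessian at 0 is [[2, 0], [0, 2]] of rank 2; hence corank 0.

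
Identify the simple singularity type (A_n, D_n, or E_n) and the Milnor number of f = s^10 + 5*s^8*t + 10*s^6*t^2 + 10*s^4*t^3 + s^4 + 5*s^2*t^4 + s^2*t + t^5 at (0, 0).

Type D_{6}, Milnor number mu = 6.

The Hessian of f at 0 is [[0, 0], [0, 0]] with rank 0, so corank 2. A Groebner basis of the Jacobian ideal J(f) in C{s,t} is {s^2/5 + t^4, s^3, s*t}; counting standard monomials gives mu = 6. Corank 2; j^3 = s^2*t has shape L^2 M (L != M), so D-series; mu = 6 gives D_6.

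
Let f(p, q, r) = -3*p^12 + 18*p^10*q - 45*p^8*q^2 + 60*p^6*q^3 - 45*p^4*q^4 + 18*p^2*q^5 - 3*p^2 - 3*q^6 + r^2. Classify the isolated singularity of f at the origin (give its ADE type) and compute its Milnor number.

Type A_{5}, Milnor number mu = 5.

The Hessian of f at 0 has rank 2. Corank 1: A-series; mu = 5 gives A_5.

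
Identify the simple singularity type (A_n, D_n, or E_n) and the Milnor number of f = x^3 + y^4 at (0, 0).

Type E6, Milnor number mu = 6.

The Hessian of f at 0 is [[0, 0], [0, 0]] with rank 0, so corank 2. A Groebner basis of the Jacobian ideal J(f) in C{x,y} is {y^3, x^2}; counting standard monomials gives mu = 6. Corank 2; j^3 = x^3 is a perfect cube, so E-series; the 4-jet and mu = 6 give E_6.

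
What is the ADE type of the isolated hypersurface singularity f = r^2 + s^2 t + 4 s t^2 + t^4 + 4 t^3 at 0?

D5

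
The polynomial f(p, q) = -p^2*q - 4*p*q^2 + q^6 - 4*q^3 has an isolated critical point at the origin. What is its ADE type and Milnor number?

The Hessian of f at 0 is [[0, 0], [0, 0]] with rank 0, so corank 2. A Groebner basis of the Jacobian ideal J(f) in C{p,q} is {-p^2/6 + q^5 + 2*q^2/3, p^3 + 8*q^3, p*q + 2*q^2}; counting standard monomials gives mu = 7. Corank 2; j^3 = -q*(p + 2*q)^2 has shape L^2 M (L != M), so D-series; mu = 7 gives D_7.

Type D7, Milnor number mu = 7.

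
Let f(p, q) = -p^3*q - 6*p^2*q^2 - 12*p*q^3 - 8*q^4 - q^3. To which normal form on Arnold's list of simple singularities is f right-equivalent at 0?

The Hessian of f at 0 has rank 0. Corank 2; j^3 = -q^3 is a perfect cube, so E-series; the 4-jet and mu = 7 give E_7.

E7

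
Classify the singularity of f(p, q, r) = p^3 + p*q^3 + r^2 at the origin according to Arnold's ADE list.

E7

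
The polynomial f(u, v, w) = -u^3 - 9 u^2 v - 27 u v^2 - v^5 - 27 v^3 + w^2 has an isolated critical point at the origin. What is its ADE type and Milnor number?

The Hessian of f at 0 has rank 1. Corank 2; j^3 = -(u + 3*v)^3 is a perfect cube, so E-series; the 5-jet and mu = 8 give E_8.

Type E_8, Milnor number mu = 8.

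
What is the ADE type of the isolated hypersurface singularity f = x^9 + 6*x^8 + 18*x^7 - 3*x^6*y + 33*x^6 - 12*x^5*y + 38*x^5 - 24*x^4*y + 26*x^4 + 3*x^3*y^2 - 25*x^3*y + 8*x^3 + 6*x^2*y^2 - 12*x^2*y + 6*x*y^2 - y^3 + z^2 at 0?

E_{7}

The Hessian of f at 0 has rank 1. Corank 2; j^3 = (2*x - y)^3 is a perfect cube, so E-series; the 4-jet and mu = 7 give E_7.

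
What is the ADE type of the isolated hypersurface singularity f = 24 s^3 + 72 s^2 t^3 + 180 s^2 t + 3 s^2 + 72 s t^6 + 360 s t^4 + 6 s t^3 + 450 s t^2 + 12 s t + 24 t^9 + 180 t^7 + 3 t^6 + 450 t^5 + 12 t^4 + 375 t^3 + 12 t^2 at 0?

A_{2}

The Hessian of f at 0 is [[6, 12], [12, 24]] with rank 1, so corank 1. A Groebner basis of the Jacobian ideal J(f) in C{s,t} is {t^2, s + 2*t}; counting standard monomials gives mu = 2. Corank 1: A-series; mu = 2 gives A_2.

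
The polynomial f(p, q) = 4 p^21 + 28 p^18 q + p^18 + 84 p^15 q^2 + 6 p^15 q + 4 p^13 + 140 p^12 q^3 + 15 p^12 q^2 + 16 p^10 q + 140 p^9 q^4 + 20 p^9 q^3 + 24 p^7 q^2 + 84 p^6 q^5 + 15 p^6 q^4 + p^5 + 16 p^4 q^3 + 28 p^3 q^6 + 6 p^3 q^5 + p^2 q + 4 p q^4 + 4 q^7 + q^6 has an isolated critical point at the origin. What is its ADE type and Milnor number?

Type D_7, Milnor number mu = 7.

The Hessian of f at 0 has rank 0. Corank 2; j^3 = p^2*q has shape L^2 M (L != M), so D-series; mu = 7 gives D_7.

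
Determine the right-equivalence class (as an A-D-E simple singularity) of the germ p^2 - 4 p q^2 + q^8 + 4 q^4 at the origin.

A7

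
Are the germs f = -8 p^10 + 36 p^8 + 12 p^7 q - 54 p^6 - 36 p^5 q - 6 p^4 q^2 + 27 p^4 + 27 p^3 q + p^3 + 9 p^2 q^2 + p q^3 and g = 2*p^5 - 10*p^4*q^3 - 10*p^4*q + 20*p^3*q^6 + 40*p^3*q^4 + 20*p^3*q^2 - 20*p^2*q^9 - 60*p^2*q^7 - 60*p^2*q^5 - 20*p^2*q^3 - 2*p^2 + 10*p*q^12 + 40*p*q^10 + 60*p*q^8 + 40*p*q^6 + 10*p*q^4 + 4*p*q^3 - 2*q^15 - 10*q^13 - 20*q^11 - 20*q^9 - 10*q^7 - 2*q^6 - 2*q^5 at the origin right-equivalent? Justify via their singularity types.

No.

The Hessian of f at 0 is [[0, 0], [0, 0]] with rank 0, so corank 2. A Groebner basis of the Jacobian ideal J(f) in C{p,q} is {p^2/3 + q^4 + q^3/9, p^3, p^2*q - p^2/9 - q^3/27, 2*p^2/3 + p*q^2 + 2*q^3/9}; counting standard monomials gives mu = 7. Corank 2; j^3 = p^3 is a perfect cube, so E-series; the 4-jet and mu = 7 give E_7. The Hessian of g at 0 is [[-4, 0], [0, 0]] with rank 1, so corank 1. A Groebner basis of the Jacobian ideal J(g) in C{p,q} is {-p + q^3, p^2, p*q}; counting standard monomials gives mu = 4. Corank 1: A-series; mu = 4 gives A_4. f is E_7 but g is A_4, hence not right-equivalent.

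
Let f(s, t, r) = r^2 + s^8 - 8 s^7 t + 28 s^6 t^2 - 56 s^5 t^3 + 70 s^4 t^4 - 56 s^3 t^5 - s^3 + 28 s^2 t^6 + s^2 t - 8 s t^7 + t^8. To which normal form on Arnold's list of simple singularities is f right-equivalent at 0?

D9

The Hessian of f at 0 is [[0, 0, 0], [0, 0, 0], [0, 0, 2]] with rank 1, so corank 2. A Groebner basis of the Jacobian ideal J(f) in C{s,t,r} is {s*t/8 + t^7, s*t^2, s^2 - s*t, r}; counting standard monomials gives mu = 9. Corank 2; j^3 = -s^2*(s - t) has shape L^2 M (L != M), so D-series; mu = 9 gives D_9.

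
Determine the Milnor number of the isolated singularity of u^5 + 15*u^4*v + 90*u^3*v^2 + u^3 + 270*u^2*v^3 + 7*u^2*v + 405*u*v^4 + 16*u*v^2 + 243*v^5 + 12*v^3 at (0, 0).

The Hessian of f at 0 has rank 0. Corank 2; j^3 = (u + 2*v)^2*(u + 3*v) has shape L^2 M (L != M), so D-series; mu = 6 gives D_6.

6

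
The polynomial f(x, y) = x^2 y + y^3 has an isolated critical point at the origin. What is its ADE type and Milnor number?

The Hessian of f at 0 has rank 0. Corank 2; j^3 = y*(x^2 + y^2) splits into three distinct lines over C (the quadratic factor has nonzero discriminant), so D_4.

Type D4, Milnor number mu = 4.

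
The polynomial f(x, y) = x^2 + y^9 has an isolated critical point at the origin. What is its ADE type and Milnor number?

Type A_{8}, Milnor number mu = 8.

The Hessian of f at 0 has rank 1. Corank 1: A-series; mu = 8 gives A_8.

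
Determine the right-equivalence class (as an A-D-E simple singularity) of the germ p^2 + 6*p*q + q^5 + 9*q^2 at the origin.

A_4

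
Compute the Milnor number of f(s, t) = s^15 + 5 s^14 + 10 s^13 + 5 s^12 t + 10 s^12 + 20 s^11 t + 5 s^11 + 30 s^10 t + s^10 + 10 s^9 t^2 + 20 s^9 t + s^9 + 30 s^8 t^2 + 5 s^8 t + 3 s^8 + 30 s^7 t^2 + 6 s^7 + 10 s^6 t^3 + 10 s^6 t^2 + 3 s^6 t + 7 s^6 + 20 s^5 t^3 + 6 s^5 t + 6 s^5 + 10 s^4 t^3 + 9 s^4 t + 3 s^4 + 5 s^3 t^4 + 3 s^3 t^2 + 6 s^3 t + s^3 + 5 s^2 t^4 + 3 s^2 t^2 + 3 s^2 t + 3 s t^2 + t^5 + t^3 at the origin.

8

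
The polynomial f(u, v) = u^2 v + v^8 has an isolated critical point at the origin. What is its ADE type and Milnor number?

Type D_{9}, Milnor number mu = 9.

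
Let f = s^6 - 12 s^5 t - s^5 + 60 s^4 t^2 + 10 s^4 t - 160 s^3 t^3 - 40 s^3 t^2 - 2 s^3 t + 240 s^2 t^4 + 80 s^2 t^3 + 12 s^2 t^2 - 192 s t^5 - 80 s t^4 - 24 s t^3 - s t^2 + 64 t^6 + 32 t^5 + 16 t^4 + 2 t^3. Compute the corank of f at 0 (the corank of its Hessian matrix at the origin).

2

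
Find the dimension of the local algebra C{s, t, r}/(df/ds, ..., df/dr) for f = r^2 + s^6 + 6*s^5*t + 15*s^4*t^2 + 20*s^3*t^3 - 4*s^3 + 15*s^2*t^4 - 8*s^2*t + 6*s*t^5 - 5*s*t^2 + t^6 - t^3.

7

The Hessian of f at 0 is [[0, 0, 0], [0, 0, 0], [0, 0, 2]] with rank 1, so corank 2. A Groebner basis of the Jacobian ideal J(f) in C{s,t,r} is {32*s*t/3 + t^5 + 16*t^2/3, s*t^2 + t^3/2, s^2 + 3*s*t/2 + t^2/2, r}; counting standard monomials gives mu = 7. Corank 2; j^3 = -(s + t)*(2*s + t)^2 has shape L^2 M (L != M), so D-series; mu = 7 gives D_7.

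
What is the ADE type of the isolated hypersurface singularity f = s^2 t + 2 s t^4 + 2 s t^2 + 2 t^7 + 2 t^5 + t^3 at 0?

D_8

The Hessian of f at 0 is [[0, 0], [0, 0]] with rank 0, so corank 2. A Groebner basis of the Jacobian ideal J(f) in C{s,t} is {-s^2/6 + s*t^3 - 4*s*t/3 - 7*t^2/6, s*t + t^4 + t^2, s^3 - 3*s*t^2 - 2*t^3, s^2*t + 2*s*t^2 + t^3}; counting standard monomials gives mu = 8. Corank 2; j^3 = t*(s + t)^2 has shape L^2 M (L != M), so D-series; mu = 8 gives D_8.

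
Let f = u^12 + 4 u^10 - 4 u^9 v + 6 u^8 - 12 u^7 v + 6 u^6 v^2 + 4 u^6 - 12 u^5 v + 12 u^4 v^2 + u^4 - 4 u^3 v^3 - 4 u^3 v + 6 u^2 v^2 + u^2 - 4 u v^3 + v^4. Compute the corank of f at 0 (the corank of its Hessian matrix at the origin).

1

The Hessian at 0 is [[2, 0], [0, 0]] of rank 1; hence corank 1.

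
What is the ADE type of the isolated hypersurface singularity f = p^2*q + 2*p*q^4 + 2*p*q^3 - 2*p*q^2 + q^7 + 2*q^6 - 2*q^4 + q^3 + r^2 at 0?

D6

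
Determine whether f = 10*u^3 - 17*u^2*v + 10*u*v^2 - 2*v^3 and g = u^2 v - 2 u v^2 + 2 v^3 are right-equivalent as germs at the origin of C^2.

Yes.

The Hessian of f at 0 is [[0, 0], [0, 0]] with rank 0, so corank 2. A Groebner basis of the Jacobian ideal J(f) in C{u,v} is {v^3, u^2 - 2*v^2/11, u*v - 5*v^2/11}; counting standard monomials gives mu = 4. Corank 2; j^3 = (2*u - v)*(5*u^2 - 6*u*v + 2*v^2) splits into three distinct lines over C (the quadratic factor has nonzero discriminant), so D_4. The Hessian of g at 0 is [[0, 0], [0, 0]] with rank 0, so corank 2. A Groebner basis of the Jacobian ideal J(g) in C{u,v} is {v^3, u^2 + 2*v^2, u*v - v^2}; counting standard monomials gives mu = 4. Corank 2; j^3 = v*(u^2 - 2*u*v + 2*v^2) splits into three distinct lines over C (the quadratic factor has nonzero discriminant), so D_4. Both have type D_4, hence right-equivalent.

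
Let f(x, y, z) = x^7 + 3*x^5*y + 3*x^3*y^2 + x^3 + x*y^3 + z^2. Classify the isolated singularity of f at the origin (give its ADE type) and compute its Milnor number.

The Hessian of f at 0 has rank 1. Corank 2; j^3 = x^3 is a perfect cube, so E-series; the 4-jet and mu = 7 give E_7.

Type E_{7}, Milnor number mu = 7.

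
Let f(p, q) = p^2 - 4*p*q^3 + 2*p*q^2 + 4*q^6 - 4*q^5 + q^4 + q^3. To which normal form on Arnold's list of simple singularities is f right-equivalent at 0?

A_{2}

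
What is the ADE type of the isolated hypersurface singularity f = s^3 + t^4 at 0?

The Hessian of f at 0 has rank 0. Corank 2; j^3 = s^3 is a perfect cube, so E-series; the 4-jet and mu = 6 give E_6.

E6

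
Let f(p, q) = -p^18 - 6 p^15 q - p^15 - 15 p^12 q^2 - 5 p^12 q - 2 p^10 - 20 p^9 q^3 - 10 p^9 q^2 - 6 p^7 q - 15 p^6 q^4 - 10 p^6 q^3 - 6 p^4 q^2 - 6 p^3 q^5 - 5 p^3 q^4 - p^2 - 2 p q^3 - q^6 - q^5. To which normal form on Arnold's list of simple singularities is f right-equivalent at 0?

The Hessian of f at 0 has rank 1. Corank 1: A-series; mu = 4 gives A_4.

A_4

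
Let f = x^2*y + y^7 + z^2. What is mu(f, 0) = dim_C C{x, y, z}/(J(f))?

8

The Hessian of f at 0 has rank 1. Corank 2; j^3 = x^2*y has shape L^2 M (L != M), so D-series; mu = 8 gives D_8.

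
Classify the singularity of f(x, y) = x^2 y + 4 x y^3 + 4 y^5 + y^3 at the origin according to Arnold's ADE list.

D_{4}

The Hessian of f at 0 is [[0, 0], [0, 0]] with rank 0, so corank 2. A Groebner basis of the Jacobian ideal J(f) in C{x,y} is {y^3, x^2 + 3*y^2, x*y}; counting standard monomials gives mu = 4. Corank 2; j^3 = y*(x^2 + y^2) splits into three distinct lines over C (the quadratic factor has nonzero discriminant), so D_4.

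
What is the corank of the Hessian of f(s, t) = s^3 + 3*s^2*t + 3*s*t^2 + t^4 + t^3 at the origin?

2

Hessian at 0 has rank 0.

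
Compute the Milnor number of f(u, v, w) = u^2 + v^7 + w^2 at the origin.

The Hessian of f at 0 is [[2, 0, 0], [0, 0, 0], [0, 0, 2]] with rank 2, so corank 1. A Groebner basis of the Jacobian ideal J(f) in C{u,v,w} is {v^6, u, w}; counting standard monomials gives mu = 6. Corank 1: A-series; mu = 6 gives A_6.

6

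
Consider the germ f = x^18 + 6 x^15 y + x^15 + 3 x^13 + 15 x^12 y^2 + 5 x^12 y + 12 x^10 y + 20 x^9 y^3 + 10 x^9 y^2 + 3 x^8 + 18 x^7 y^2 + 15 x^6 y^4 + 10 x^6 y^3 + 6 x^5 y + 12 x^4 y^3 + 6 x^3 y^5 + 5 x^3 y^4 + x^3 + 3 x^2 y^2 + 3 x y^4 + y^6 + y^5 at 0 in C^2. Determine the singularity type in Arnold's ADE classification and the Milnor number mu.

Type E8, Milnor number mu = 8.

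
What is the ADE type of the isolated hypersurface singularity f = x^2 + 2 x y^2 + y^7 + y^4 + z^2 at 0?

A6

The Hessian of f at 0 is [[2, 0, 0], [0, 0, 0], [0, 0, 2]] with rank 2, so corank 1. A Groebner basis of the Jacobian ideal J(f) in C{x,y,z} is {x^3, x + y^2, z}; counting standard monomials gives mu = 6. Corank 1: A-series; mu = 6 gives A_6.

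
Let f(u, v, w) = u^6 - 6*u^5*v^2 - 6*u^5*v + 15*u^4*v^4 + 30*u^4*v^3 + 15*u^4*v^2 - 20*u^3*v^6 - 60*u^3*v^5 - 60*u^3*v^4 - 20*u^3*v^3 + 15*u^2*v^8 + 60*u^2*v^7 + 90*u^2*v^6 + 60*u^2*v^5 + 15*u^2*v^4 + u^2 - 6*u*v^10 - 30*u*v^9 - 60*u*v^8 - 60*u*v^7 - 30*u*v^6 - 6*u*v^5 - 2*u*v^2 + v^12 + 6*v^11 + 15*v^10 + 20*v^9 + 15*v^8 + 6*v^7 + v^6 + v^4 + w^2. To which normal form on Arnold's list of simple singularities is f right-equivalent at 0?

A_5

The Hessian of f at 0 is [[2, 0, 0], [0, 0, 0], [0, 0, 2]] with rank 2, so corank 1. A Groebner basis of the Jacobian ideal J(f) in C{u,v,w} is {u^3, u^2*v, -u + v^2, w}; counting standard monomials gives mu = 5. Corank 1: A-series; mu = 5 gives A_5.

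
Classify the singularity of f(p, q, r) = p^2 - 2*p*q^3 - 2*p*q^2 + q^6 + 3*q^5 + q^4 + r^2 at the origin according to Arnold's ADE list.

A_{4}

The Hessian of f at 0 has rank 2. Corank 1: A-series; mu = 4 gives A_4.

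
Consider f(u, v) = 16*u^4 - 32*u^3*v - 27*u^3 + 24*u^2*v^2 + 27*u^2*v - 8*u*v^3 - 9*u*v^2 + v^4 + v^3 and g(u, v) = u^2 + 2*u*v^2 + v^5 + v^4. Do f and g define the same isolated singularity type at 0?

No.

The Hessian of f at 0 is [[0, 0], [0, 0]] with rank 0, so corank 2. A Groebner basis of the Jacobian ideal J(f) in C{u,v} is {v^4, u*v^2 - 7*v^3/18, u^2 - 2*u*v/3 + v^2/9}; counting standard monomials gives mu = 6. Corank 2; j^3 = -(3*u - v)^3 is a perfect cube, so E-series; the 4-jet and mu = 6 give E_6. The Hessian of g at 0 is [[2, 0], [0, 0]] with rank 1, so corank 1. A Groebner basis of the Jacobian ideal J(g) in C{u,v} is {u^2, u + v^2}; counting standard monomials gives mu = 4. Corank 1: A-series; mu = 4 gives A_4. f is E_6 but g is A_4, hence not right-equivalent.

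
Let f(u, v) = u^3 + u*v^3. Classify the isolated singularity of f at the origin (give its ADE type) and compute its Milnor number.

Type E_{7}, Milnor number mu = 7.

The Hessian of f at 0 is [[0, 0], [0, 0]] with rank 0, so corank 2. A Groebner basis of the Jacobian ideal J(f) in C{u,v} is {u^3, u*v^2, 3*u^2 + v^3}; counting standard monomials gives mu = 7. Corank 2; j^3 = u^3 is a perfect cube, so E-series; the 4-jet and mu = 7 give E_7.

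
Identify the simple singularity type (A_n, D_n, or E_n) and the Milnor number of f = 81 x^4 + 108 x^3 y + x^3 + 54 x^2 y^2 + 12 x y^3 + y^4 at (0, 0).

The Hessian of f at 0 has rank 0. Corank 2; j^3 = x^3 is a perfect cube, so E-series; the 4-jet and mu = 6 give E_6.

Type E_{6}, Milnor number mu = 6.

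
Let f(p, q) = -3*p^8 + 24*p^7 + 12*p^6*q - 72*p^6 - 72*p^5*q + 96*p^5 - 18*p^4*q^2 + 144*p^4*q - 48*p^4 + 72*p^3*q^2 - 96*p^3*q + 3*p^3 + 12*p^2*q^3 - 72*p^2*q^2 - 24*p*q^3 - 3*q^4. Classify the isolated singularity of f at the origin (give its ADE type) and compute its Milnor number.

Type E6, Milnor number mu = 6.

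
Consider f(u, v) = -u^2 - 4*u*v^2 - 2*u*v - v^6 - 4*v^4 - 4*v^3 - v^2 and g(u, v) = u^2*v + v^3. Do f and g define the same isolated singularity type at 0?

No.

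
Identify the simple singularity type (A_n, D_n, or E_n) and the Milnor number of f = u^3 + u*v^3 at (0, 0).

The Hessian of f at 0 has rank 0. Corank 2; j^3 = u^3 is a perfect cube, so E-series; the 4-jet and mu = 7 give E_7.

Type E7, Milnor number mu = 7.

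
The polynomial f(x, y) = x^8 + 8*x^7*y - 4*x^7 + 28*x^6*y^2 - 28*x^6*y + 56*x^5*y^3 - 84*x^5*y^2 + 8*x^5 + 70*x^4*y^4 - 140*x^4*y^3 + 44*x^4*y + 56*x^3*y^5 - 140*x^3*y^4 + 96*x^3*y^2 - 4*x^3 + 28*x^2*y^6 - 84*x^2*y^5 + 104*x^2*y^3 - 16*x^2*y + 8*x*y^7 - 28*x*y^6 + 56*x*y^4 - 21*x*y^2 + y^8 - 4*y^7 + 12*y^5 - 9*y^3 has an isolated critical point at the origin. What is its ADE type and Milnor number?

The Hessian of f at 0 is [[0, 0], [0, 0]] with rank 0, so corank 2. A Groebner basis of the Jacobian ideal J(f) in C{x,y} is {x^2*y^2 + 120*x^2*y + 84*x^2 + 360*x*y^2 + 270*x*y + 270*y^3 + 216*y^2, -88*x^2*y - 64*x^2 + x*y^3 - 264*x*y^2 - 204*x*y - 198*y^3 - 162*y^2, 64*x^2*y + 48*x^2 + 192*x*y^2 + 152*x*y + y^4 + 144*y^3 + 120*y^2, x^3 + 9*x^2*y/2 + 27*x*y^2/4 + 27*y^3/8}; counting standard monomials gives mu = 9. Corank 2; j^3 = -(x + y)*(2*x + 3*y)^2 has shape L^2 M (L != M), so D-series; mu = 9 gives D_9.

Type D_9, Milnor number mu = 9.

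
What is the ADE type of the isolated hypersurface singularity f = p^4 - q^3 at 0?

E_6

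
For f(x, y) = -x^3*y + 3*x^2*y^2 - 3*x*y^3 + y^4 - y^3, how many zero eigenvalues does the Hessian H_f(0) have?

2

Hessian at 0 has rank 0.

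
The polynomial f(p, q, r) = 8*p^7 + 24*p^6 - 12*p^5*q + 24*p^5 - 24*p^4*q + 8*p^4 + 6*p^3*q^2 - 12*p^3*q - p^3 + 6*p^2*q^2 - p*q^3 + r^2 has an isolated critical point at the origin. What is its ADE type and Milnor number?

Type E7, Milnor number mu = 7.

The Hessian of f at 0 has rank 1. Corank 2; j^3 = -p^3 is a perfect cube, so E-series; the 4-jet and mu = 7 give E_7.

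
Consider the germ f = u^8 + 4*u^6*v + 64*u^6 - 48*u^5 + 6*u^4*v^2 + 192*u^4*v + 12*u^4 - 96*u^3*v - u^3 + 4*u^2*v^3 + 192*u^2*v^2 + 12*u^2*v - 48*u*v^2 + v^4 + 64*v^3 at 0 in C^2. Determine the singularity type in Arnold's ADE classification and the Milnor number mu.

Type E_6, Milnor number mu = 6.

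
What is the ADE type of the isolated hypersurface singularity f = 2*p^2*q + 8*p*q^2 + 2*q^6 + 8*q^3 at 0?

D_7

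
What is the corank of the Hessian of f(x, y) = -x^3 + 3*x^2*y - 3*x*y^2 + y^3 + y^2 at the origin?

1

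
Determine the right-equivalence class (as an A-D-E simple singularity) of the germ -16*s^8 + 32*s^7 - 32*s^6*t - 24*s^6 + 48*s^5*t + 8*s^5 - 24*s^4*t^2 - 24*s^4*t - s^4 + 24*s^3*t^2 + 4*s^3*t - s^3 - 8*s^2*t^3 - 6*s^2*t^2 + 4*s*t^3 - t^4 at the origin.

E6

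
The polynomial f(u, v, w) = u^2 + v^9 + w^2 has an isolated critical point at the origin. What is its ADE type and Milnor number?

Type A_8, Milnor number mu = 8.

The Hessian of f at 0 is [[2, 0, 0], [0, 0, 0], [0, 0, 2]] with rank 2, so corank 1. A Groebner basis of the Jacobian ideal J(f) in C{u,v,w} is {v^8, u, w}; counting standard monomials gives mu = 8. Corank 1: A-series; mu = 8 gives A_8.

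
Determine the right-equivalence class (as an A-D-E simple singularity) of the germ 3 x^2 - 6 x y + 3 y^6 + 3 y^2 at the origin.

A5

The Hessian of f at 0 has rank 1. Corank 1: A-series; mu = 5 gives A_5.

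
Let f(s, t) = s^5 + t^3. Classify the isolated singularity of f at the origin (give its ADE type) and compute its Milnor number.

Type E_8, Milnor number mu = 8.

The Hessian of f at 0 is [[0, 0], [0, 0]] with rank 0, so corank 2. A Groebner basis of the Jacobian ideal J(f) in C{s,t} is {s^4, t^2}; counting standard monomials gives mu = 8. Corank 2; j^3 = t^3 is a perfect cube, so E-series; the 5-jet and mu = 8 give E_8.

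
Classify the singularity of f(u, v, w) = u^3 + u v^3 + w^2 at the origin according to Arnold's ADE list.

E_7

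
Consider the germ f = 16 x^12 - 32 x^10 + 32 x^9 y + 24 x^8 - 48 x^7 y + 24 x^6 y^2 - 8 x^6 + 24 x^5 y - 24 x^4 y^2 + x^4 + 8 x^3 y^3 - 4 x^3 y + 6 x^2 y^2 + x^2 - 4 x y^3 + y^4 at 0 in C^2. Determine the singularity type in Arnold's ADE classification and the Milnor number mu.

Type A_3, Milnor number mu = 3.

The Hessian of f at 0 is [[2, 0], [0, 0]] with rank 1, so corank 1. A Groebner basis of the Jacobian ideal J(f) in C{x,y} is {y^3, x}; counting standard monomials gives mu = 3. Corank 1: A-series; mu = 3 gives A_3.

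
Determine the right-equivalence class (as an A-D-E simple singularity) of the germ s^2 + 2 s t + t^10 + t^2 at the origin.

A9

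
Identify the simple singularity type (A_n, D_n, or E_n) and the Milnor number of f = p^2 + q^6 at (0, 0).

Type A_5, Milnor number mu = 5.

The Hessian of f at 0 has rank 1. Corank 1: A-series; mu = 5 gives A_5.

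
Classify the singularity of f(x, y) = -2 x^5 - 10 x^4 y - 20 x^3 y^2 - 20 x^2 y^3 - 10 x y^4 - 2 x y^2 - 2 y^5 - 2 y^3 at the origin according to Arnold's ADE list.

D6

The Hessian of f at 0 has rank 0. Corank 2; j^3 = -2*y^2*(x + y) has shape L^2 M (L != M), so D-series; mu = 6 gives D_6.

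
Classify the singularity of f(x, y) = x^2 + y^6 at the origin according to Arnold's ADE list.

The Hessian of f at 0 has rank 1. Corank 1: A-series; mu = 5 gives A_5.

A5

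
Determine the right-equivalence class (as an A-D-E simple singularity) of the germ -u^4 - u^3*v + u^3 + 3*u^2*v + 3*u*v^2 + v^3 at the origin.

The Hessian of f at 0 is [[0, 0], [0, 0]] with rank 0, so corank 2. A Groebner basis of the Jacobian ideal J(f) in C{u,v} is {3*u^2 + 6*u*v + v^4 + v^3 + 3*v^2, u^3 - 3*u^2 - 6*u*v - 3*v^2, u^2*v + 3*u^2 + 6*u*v + 3*v^2, -2*u^2 + u*v^2 - 4*u*v + v^3/3 - 2*v^2}; counting standard monomials gives mu = 7. Corank 2; j^3 = (u + v)^3 is a perfect cube, so E-series; the 4-jet and mu = 7 give E_7.

E7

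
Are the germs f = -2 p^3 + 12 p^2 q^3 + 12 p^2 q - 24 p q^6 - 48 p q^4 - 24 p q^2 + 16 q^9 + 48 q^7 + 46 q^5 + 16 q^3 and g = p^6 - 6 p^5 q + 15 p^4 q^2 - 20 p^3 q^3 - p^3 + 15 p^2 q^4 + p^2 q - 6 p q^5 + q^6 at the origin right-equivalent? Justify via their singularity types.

No.

The Hessian of f at 0 has rank 0. Corank 2; j^3 = -2*(p - 2*q)^3 is a perfect cube, so E-series; the 5-jet and mu = 8 give E_8. The Hessian of g at 0 has rank 0. Corank 2; j^3 = -p^2*(p - q) has shape L^2 M (L != M), so D-series; mu = 7 gives D_7. f is E_8 but g is D_7, hence not right-equivalent.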